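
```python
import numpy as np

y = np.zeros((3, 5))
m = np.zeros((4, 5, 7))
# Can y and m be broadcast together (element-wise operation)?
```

No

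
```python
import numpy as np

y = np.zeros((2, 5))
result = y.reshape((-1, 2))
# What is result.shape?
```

(5, 2)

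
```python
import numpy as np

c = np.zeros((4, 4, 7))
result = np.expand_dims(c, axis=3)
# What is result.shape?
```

(4, 4, 7, 1)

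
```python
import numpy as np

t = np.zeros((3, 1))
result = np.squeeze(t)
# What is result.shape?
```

(3,)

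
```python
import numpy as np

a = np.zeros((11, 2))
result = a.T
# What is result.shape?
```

(2, 11)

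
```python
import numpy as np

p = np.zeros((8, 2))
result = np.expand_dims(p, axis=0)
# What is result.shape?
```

(1, 8, 2)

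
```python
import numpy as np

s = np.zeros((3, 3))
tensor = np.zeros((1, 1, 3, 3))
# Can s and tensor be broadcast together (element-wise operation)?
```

Yes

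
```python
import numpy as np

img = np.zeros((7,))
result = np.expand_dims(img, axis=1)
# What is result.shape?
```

(7, 1)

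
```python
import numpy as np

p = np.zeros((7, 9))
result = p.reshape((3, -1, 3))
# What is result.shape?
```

(3, 7, 3)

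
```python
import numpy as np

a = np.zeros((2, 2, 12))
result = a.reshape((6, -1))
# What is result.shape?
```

(6, 8)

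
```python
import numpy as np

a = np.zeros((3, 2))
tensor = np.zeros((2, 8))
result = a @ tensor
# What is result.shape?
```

(3, 8)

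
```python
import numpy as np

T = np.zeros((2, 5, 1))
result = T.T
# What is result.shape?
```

(1, 5, 2)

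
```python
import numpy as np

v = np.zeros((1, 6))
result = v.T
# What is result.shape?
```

(6, 1)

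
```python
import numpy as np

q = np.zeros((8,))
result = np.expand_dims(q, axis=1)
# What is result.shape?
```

(8, 1)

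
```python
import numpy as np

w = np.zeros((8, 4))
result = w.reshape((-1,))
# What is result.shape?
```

(32,)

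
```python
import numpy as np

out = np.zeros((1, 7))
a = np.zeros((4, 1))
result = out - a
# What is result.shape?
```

(4, 7)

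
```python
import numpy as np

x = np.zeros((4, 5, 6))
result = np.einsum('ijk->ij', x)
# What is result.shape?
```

(4, 5)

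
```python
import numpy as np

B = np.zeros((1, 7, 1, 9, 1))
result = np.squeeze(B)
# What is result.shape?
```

(7, 9)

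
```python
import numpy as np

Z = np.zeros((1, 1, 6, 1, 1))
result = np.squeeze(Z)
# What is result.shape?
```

(6,)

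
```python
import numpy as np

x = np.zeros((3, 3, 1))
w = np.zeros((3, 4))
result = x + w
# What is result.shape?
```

(3, 3, 4)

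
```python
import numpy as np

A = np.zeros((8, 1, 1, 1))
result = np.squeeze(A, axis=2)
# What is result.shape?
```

(8, 1, 1)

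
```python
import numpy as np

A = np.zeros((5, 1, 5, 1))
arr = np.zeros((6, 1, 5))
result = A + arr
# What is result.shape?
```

(5, 6, 5, 5)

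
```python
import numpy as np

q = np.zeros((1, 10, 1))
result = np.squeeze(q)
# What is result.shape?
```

(10,)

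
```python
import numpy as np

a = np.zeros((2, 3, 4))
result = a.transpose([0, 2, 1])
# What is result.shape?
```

(2, 4, 3)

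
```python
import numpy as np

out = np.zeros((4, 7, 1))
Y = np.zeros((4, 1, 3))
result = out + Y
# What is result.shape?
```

(4, 7, 3)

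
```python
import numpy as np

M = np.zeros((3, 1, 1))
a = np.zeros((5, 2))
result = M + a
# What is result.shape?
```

(3, 5, 2)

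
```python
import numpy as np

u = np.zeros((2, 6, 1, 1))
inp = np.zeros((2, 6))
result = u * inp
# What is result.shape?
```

(2, 6, 2, 6)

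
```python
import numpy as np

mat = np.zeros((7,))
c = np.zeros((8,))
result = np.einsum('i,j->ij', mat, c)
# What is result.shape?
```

(7, 8)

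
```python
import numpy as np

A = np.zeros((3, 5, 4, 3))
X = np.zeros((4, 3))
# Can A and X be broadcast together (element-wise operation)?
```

Yes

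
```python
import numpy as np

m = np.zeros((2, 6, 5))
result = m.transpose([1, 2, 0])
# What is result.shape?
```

(6, 5, 2)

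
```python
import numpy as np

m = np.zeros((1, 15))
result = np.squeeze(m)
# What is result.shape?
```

(15,)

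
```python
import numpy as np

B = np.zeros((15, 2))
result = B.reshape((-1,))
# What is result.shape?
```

(30,)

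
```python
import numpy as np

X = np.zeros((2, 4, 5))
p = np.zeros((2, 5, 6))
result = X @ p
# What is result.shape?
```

(2, 4, 6)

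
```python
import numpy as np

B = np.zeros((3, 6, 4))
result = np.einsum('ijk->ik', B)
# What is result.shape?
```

(3, 4)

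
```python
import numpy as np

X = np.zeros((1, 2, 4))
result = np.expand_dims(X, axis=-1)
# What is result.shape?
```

(1, 2, 4, 1)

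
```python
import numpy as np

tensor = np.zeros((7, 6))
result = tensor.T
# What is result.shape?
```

(6, 7)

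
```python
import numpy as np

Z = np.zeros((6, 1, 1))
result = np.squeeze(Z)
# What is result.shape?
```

(6,)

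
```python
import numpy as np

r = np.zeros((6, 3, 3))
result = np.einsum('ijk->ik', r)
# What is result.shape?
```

(6, 3)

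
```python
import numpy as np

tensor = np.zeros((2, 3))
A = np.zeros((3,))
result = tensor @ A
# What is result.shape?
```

(2,)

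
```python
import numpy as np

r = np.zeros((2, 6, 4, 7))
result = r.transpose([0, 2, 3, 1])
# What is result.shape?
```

(2, 4, 7, 6)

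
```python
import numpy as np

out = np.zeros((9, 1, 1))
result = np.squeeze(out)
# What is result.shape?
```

(9,)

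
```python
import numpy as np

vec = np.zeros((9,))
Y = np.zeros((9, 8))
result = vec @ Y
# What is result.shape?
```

(8,)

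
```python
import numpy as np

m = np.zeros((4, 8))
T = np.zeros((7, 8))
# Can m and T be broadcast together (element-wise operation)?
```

No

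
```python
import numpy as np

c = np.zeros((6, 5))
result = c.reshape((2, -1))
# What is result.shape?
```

(2, 15)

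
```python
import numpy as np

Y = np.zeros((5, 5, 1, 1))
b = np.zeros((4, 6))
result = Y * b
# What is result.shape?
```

(5, 5, 4, 6)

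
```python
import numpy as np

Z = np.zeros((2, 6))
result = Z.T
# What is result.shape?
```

(6, 2)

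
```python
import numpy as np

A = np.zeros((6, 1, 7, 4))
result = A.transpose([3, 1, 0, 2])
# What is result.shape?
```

(4, 1, 6, 7)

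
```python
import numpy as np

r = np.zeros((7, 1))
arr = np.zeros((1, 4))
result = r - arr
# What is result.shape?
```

(7, 4)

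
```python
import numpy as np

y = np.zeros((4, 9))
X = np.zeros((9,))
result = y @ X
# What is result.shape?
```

(4,)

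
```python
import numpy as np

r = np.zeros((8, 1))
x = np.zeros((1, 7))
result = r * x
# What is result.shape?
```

(8, 7)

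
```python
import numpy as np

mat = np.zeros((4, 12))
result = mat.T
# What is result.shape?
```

(12, 4)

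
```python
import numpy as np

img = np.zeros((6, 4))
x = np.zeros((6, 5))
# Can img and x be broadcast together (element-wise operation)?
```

No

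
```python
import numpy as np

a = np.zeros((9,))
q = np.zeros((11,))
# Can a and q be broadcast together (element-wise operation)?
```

No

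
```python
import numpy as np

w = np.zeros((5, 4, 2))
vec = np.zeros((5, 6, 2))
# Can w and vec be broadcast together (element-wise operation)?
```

No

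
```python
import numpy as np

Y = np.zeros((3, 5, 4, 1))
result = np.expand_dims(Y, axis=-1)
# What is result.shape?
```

(3, 5, 4, 1, 1)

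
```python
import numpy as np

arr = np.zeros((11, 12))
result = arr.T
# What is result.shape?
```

(12, 11)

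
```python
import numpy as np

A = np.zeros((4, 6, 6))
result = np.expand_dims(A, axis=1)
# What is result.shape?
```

(4, 1, 6, 6)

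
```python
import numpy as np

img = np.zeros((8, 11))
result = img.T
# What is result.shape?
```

(11, 8)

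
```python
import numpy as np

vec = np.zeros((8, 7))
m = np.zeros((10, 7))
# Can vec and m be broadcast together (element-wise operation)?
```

No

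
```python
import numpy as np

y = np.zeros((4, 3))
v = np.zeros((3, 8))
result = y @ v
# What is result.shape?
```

(4, 8)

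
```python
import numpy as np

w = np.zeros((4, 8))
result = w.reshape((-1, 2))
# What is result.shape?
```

(16, 2)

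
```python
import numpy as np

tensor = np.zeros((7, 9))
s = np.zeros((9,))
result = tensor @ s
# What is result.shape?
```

(7,)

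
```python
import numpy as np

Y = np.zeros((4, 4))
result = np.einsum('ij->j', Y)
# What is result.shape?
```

(4,)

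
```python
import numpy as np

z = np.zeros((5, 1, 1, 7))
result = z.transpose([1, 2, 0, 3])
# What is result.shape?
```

(1, 1, 5, 7)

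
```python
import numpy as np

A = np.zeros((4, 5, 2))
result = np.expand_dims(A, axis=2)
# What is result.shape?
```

(4, 5, 1, 2)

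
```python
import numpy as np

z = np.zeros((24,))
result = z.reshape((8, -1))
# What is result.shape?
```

(8, 3)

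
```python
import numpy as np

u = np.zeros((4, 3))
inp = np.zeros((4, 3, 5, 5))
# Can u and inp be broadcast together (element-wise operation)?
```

No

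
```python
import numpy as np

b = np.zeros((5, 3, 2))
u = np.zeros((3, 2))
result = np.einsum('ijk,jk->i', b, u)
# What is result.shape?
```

(5,)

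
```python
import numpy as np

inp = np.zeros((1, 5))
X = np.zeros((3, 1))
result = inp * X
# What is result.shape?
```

(3, 5)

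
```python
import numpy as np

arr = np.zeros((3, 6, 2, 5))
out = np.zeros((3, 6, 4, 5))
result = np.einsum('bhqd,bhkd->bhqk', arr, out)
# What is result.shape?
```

(3, 6, 2, 4)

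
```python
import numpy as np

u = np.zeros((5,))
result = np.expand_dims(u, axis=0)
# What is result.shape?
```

(1, 5)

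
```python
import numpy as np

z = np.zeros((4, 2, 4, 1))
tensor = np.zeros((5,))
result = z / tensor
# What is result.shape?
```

(4, 2, 4, 5)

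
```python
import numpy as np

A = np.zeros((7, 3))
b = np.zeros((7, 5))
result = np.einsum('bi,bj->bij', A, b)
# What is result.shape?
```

(7, 3, 5)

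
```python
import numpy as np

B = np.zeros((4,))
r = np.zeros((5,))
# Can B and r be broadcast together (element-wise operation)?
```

No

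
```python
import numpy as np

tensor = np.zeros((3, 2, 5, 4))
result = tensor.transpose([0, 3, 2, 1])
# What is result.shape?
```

(3, 4, 5, 2)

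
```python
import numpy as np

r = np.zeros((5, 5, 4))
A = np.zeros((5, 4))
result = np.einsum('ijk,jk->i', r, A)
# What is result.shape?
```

(5,)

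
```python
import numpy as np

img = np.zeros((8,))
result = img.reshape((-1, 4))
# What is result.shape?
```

(2, 4)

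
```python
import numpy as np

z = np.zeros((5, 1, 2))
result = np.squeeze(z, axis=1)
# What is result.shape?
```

(5, 2)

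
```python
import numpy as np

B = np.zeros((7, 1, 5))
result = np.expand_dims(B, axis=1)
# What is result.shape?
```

(7, 1, 1, 5)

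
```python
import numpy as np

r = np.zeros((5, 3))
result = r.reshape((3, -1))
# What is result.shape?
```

(3, 5)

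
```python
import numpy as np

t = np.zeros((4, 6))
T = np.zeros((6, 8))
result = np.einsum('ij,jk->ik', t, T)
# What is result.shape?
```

(4, 8)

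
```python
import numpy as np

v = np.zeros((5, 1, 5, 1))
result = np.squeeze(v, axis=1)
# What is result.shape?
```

(5, 5, 1)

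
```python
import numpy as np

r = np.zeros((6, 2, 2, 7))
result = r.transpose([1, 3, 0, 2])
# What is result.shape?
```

(2, 7, 6, 2)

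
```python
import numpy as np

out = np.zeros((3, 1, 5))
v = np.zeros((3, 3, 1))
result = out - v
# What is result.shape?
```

(3, 3, 5)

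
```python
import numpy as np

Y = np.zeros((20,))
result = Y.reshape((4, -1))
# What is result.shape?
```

(4, 5)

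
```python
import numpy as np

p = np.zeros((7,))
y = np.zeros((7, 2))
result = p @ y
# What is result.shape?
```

(2,)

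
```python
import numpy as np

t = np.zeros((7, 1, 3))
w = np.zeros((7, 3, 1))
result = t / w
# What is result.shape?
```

(7, 3, 3)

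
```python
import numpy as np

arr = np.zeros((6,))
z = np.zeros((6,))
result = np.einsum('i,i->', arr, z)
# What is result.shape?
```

()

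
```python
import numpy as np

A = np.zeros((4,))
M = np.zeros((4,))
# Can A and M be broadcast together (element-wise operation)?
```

Yes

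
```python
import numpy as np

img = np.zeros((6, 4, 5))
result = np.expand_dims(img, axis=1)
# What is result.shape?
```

(6, 1, 4, 5)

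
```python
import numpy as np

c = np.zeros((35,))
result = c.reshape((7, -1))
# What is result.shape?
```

(7, 5)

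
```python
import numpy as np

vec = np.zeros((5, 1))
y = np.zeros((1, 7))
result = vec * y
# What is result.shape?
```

(5, 7)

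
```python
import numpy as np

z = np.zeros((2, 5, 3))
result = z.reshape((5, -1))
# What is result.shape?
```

(5, 6)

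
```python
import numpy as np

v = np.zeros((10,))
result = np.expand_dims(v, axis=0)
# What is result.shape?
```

(1, 10)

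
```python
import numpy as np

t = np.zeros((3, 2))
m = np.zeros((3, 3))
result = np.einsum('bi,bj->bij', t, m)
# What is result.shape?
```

(3, 2, 3)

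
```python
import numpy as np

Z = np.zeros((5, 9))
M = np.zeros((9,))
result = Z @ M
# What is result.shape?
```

(5,)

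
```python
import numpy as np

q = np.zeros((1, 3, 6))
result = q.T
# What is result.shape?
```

(6, 3, 1)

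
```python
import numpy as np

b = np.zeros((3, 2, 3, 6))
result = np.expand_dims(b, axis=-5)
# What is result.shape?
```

(1, 3, 2, 3, 6)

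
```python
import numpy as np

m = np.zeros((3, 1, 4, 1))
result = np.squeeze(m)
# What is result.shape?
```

(3, 4)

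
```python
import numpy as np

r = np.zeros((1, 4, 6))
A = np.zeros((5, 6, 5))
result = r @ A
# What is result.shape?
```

(5, 4, 5)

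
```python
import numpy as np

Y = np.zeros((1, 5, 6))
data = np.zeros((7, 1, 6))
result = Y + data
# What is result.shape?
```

(7, 5, 6)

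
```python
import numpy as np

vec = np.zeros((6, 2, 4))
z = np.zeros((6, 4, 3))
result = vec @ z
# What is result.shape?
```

(6, 2, 3)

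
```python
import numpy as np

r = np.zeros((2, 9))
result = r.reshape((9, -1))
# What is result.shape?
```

(9, 2)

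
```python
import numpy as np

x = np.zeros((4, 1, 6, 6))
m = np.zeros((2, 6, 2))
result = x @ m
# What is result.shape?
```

(4, 2, 6, 2)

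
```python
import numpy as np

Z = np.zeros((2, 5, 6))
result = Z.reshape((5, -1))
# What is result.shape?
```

(5, 12)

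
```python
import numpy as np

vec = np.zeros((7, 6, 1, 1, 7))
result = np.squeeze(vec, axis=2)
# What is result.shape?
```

(7, 6, 1, 7)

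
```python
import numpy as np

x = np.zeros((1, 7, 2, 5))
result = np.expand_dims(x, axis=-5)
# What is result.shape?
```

(1, 1, 7, 2, 5)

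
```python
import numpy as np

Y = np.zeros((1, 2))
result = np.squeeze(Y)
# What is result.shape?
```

(2,)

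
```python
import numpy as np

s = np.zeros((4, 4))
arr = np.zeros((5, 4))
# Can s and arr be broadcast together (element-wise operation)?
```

No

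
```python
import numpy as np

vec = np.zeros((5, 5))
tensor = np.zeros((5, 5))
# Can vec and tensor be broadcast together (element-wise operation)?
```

Yes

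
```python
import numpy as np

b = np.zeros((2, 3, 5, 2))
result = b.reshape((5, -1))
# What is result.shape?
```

(5, 12)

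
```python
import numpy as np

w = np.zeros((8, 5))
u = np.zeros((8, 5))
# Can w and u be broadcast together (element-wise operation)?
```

Yes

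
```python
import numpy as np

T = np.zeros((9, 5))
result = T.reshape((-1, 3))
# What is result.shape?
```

(15, 3)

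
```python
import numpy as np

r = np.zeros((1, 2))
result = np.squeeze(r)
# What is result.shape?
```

(2,)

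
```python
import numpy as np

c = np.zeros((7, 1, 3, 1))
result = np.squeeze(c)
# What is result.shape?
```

(7, 3)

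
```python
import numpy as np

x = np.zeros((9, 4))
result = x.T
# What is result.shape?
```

(4, 9)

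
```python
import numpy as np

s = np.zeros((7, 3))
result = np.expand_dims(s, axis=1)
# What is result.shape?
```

(7, 1, 3)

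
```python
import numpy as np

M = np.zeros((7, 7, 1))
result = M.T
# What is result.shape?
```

(1, 7, 7)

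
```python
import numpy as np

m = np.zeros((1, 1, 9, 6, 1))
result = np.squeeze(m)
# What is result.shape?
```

(9, 6)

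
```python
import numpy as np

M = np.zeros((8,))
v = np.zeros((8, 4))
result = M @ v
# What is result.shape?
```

(4,)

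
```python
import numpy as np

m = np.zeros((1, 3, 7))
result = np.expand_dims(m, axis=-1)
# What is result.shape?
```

(1, 3, 7, 1)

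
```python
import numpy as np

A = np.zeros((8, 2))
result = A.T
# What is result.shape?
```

(2, 8)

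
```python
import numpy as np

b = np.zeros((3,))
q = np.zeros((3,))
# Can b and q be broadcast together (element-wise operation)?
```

Yes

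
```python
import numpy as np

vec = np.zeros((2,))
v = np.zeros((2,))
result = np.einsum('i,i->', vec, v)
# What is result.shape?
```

()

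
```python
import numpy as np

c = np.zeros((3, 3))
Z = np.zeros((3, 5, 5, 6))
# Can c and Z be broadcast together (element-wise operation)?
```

No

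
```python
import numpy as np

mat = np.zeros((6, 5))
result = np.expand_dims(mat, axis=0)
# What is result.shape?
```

(1, 6, 5)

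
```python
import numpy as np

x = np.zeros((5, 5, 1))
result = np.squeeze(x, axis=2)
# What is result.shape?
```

(5, 5)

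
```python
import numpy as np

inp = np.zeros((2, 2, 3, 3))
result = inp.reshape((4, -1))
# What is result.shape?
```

(4, 9)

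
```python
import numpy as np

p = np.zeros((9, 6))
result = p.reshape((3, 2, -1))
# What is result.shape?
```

(3, 2, 9)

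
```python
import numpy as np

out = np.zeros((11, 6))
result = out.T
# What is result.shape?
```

(6, 11)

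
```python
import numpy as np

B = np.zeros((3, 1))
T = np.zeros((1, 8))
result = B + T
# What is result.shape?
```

(3, 8)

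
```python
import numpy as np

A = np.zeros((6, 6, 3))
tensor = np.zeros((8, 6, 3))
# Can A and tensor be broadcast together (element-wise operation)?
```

No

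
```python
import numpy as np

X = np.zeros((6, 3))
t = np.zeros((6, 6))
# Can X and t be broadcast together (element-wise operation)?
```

No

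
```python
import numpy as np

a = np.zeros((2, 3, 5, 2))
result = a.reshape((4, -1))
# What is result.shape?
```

(4, 15)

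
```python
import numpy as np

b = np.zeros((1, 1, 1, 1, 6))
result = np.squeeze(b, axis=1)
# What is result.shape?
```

(1, 1, 1, 6)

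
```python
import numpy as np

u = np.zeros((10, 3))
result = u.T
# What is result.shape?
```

(3, 10)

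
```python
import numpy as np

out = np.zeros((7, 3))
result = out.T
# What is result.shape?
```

(3, 7)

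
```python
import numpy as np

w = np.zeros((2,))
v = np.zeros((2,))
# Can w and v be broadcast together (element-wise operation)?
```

Yes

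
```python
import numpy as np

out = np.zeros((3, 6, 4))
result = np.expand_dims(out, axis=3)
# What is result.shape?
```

(3, 6, 4, 1)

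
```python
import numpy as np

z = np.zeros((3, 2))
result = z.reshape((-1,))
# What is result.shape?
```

(6,)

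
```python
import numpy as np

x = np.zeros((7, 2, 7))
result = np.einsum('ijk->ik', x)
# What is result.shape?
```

(7, 7)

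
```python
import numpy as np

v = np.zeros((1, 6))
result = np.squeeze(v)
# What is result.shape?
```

(6,)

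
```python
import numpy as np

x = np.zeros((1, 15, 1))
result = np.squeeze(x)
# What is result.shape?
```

(15,)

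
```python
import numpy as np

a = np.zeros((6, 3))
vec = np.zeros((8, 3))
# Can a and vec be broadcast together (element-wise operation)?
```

No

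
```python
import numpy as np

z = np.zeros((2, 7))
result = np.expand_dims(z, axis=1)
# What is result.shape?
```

(2, 1, 7)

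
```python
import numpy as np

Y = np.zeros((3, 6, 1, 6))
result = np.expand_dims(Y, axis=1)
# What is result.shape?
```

(3, 1, 6, 1, 6)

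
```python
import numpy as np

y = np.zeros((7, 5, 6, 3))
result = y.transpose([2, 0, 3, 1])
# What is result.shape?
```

(6, 7, 3, 5)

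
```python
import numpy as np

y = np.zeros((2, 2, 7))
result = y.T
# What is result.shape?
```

(7, 2, 2)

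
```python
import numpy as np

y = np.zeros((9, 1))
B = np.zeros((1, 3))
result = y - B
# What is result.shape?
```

(9, 3)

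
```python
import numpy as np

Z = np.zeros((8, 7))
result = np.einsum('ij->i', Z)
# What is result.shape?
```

(8,)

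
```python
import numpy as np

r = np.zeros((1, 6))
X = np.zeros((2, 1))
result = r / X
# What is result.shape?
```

(2, 6)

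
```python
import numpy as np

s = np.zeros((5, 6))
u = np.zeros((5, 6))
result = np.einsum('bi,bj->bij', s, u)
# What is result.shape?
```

(5, 6, 6)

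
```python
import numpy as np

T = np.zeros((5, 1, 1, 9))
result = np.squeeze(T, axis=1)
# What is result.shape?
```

(5, 1, 9)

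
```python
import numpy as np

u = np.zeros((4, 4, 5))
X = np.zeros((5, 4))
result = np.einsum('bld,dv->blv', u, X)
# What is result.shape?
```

(4, 4, 4)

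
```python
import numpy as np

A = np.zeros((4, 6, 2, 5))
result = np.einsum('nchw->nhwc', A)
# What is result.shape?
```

(4, 2, 5, 6)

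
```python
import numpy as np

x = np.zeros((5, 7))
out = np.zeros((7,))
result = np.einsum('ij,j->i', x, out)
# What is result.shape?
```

(5,)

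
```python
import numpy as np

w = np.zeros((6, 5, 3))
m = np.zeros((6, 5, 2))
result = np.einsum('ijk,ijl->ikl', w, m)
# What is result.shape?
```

(6, 3, 2)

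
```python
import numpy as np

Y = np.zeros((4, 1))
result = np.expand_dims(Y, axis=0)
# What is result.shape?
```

(1, 4, 1)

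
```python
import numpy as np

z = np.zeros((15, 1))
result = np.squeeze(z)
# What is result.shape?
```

(15,)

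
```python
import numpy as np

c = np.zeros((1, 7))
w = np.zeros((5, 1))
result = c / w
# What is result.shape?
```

(5, 7)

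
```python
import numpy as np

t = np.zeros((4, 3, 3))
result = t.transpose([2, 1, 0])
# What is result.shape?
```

(3, 3, 4)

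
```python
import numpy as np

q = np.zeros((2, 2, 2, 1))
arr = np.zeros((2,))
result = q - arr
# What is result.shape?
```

(2, 2, 2, 2)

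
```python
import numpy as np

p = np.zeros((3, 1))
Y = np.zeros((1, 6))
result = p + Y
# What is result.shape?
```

(3, 6)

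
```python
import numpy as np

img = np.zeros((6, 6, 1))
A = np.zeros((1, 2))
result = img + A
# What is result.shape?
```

(6, 6, 2)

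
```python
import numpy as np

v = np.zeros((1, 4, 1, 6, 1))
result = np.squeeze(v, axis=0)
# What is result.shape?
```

(4, 1, 6, 1)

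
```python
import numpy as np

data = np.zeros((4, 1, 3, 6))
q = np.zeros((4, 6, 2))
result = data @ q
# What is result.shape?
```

(4, 4, 3, 2)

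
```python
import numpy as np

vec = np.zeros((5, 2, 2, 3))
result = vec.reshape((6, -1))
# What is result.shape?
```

(6, 10)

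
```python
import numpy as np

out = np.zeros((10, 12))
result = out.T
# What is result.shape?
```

(12, 10)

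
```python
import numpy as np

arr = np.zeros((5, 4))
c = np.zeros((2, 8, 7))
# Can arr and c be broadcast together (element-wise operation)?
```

No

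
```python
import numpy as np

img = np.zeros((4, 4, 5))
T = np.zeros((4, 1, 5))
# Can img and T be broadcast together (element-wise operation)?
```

Yes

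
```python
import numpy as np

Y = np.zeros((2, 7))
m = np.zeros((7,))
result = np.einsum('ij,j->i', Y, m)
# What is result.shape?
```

(2,)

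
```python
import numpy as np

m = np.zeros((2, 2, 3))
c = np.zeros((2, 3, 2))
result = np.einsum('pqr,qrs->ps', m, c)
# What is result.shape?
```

(2, 2)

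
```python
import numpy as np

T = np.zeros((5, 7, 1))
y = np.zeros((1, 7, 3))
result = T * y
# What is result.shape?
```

(5, 7, 3)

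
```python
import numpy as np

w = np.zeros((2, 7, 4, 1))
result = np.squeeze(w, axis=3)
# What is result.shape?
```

(2, 7, 4)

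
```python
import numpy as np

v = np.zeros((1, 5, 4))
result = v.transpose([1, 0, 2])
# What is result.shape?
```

(5, 1, 4)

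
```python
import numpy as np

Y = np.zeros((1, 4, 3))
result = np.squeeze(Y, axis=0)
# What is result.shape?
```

(4, 3)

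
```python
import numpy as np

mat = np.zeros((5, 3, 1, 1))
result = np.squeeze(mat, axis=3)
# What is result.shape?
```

(5, 3, 1)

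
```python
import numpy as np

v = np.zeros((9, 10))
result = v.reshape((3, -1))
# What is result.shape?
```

(3, 30)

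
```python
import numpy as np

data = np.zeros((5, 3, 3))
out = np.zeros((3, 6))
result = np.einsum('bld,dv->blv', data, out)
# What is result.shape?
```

(5, 3, 6)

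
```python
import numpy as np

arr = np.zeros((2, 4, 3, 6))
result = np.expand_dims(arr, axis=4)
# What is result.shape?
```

(2, 4, 3, 6, 1)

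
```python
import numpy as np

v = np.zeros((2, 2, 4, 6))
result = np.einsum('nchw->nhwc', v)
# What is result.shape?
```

(2, 4, 6, 2)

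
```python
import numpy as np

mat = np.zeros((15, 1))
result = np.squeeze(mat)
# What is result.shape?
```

(15,)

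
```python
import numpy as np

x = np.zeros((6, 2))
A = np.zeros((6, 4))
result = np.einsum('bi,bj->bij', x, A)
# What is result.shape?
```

(6, 2, 4)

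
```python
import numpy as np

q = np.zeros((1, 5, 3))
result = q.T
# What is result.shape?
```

(3, 5, 1)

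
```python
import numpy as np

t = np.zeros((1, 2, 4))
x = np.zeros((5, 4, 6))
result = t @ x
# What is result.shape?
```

(5, 2, 6)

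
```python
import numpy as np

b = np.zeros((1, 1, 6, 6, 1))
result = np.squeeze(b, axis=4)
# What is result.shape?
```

(1, 1, 6, 6)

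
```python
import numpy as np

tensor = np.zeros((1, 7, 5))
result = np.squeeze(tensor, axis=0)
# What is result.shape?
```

(7, 5)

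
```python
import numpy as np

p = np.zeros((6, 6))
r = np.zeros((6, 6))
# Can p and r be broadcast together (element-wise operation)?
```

Yes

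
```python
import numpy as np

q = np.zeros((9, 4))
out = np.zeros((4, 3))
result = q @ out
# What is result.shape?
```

(9, 3)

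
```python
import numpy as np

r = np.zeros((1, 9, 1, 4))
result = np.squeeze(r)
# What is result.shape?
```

(9, 4)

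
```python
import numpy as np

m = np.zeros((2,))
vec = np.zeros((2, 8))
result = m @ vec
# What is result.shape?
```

(8,)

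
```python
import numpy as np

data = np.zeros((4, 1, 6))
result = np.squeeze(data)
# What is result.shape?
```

(4, 6)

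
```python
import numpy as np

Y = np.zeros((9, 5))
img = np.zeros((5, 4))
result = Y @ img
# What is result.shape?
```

(9, 4)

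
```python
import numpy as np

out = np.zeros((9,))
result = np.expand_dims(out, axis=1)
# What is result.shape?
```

(9, 1)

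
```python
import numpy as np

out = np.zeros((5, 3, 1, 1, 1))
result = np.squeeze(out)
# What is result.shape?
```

(5, 3)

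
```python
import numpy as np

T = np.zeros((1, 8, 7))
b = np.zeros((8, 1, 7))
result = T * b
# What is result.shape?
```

(8, 8, 7)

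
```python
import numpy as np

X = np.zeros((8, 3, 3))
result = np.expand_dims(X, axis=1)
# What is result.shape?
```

(8, 1, 3, 3)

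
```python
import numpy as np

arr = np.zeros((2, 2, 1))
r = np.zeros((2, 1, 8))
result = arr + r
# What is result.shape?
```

(2, 2, 8)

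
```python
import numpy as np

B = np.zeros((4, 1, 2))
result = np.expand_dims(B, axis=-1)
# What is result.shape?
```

(4, 1, 2, 1)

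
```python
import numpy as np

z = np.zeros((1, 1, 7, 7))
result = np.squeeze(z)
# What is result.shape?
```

(7, 7)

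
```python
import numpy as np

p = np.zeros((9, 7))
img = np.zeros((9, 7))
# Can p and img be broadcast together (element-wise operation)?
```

Yes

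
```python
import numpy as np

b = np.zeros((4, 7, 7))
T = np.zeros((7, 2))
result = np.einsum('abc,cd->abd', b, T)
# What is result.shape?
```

(4, 7, 2)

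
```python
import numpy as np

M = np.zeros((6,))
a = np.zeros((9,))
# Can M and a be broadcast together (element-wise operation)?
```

No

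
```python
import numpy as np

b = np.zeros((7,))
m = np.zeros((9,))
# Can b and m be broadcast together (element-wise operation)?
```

No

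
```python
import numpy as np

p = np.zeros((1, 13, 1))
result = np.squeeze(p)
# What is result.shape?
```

(13,)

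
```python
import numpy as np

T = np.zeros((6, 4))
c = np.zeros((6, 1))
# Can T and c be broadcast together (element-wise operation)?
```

Yes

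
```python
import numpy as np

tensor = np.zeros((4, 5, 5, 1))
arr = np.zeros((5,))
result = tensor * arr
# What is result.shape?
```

(4, 5, 5, 5)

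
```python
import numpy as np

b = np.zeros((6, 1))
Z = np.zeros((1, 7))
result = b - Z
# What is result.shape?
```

(6, 7)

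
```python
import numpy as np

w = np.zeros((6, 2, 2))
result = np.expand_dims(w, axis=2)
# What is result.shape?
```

(6, 2, 1, 2)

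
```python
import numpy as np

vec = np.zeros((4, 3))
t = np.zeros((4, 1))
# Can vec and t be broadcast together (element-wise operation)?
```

Yes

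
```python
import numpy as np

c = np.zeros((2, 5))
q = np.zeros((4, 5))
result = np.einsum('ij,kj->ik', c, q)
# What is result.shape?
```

(2, 4)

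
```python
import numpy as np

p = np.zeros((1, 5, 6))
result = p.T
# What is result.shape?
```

(6, 5, 1)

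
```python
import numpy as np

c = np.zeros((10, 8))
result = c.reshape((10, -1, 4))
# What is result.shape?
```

(10, 2, 4)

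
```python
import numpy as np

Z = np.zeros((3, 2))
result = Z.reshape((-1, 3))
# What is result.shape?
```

(2, 3)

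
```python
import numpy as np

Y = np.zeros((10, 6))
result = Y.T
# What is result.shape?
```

(6, 10)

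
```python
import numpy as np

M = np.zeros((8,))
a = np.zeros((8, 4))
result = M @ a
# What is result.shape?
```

(4,)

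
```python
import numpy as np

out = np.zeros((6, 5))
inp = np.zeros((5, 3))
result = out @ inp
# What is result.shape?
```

(6, 3)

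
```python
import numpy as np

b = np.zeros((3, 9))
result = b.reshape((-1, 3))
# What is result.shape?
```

(9, 3)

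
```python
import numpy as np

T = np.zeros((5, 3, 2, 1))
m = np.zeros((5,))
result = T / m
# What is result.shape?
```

(5, 3, 2, 5)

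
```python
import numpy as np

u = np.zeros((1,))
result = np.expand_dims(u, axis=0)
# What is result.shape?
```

(1, 1)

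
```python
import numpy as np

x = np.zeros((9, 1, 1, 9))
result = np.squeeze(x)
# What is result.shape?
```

(9, 9)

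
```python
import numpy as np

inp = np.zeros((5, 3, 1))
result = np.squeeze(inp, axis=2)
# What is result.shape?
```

(5, 3)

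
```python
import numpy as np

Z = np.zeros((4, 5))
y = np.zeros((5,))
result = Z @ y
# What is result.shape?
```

(4,)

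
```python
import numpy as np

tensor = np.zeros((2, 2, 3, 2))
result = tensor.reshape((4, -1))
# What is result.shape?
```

(4, 6)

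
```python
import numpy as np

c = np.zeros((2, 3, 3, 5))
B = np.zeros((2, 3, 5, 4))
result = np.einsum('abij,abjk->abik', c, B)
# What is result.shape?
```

(2, 3, 3, 4)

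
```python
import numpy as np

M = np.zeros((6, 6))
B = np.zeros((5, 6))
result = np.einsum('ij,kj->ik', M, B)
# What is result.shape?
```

(6, 5)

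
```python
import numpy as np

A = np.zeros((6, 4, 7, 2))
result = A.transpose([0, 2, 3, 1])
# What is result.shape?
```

(6, 7, 2, 4)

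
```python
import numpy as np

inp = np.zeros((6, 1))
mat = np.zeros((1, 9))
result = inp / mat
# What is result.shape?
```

(6, 9)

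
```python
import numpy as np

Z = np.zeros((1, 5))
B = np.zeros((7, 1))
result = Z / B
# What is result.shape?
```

(7, 5)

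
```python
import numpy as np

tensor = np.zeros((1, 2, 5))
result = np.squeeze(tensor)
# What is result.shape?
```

(2, 5)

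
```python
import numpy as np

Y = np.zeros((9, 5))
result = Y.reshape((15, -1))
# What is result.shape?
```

(15, 3)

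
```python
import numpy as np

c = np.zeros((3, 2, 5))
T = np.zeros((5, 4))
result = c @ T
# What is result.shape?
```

(3, 2, 4)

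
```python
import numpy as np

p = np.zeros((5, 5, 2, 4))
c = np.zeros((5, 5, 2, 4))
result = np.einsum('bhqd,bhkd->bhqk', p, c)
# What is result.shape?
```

(5, 5, 2, 2)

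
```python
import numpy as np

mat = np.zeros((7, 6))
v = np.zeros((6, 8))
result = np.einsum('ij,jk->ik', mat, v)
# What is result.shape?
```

(7, 8)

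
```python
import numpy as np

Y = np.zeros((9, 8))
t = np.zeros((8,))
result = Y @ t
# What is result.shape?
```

(9,)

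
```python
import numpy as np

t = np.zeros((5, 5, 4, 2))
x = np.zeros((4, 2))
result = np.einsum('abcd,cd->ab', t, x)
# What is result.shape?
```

(5, 5)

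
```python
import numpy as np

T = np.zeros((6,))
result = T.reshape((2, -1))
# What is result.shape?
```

(2, 3)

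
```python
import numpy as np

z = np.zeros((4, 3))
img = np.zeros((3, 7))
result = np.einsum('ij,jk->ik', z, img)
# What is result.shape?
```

(4, 7)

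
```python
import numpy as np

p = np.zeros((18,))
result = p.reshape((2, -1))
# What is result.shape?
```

(2, 9)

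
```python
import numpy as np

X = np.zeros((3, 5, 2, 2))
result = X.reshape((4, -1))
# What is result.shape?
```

(4, 15)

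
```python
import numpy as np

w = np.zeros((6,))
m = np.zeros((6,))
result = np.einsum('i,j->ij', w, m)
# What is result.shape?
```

(6, 6)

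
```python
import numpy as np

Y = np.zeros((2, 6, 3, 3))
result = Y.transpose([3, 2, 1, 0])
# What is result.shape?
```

(3, 3, 6, 2)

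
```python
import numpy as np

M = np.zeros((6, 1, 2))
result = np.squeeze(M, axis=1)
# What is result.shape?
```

(6, 2)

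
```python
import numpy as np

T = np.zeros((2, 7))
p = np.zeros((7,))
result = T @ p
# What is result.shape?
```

(2,)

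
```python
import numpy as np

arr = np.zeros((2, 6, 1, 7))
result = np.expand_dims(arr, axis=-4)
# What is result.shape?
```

(2, 1, 6, 1, 7)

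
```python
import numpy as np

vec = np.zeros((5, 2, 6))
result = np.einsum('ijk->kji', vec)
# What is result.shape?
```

(6, 2, 5)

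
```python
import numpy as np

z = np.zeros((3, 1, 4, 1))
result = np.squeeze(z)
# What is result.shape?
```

(3, 4)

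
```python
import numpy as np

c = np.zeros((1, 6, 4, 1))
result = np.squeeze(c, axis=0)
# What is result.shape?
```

(6, 4, 1)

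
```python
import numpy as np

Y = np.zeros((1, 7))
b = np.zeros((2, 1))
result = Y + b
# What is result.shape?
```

(2, 7)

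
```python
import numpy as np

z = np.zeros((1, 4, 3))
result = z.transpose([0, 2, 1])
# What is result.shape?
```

(1, 3, 4)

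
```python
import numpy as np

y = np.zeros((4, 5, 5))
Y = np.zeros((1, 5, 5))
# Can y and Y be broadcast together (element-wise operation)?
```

Yes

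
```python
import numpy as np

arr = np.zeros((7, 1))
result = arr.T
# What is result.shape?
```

(1, 7)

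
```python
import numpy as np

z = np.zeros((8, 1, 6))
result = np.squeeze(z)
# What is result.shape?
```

(8, 6)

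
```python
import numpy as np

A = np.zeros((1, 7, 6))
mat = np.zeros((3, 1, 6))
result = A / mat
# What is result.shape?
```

(3, 7, 6)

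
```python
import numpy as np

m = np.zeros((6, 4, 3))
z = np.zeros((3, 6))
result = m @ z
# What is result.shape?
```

(6, 4, 6)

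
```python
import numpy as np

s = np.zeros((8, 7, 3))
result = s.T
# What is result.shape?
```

(3, 7, 8)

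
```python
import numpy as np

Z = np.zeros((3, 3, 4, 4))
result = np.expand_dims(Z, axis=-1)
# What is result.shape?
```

(3, 3, 4, 4, 1)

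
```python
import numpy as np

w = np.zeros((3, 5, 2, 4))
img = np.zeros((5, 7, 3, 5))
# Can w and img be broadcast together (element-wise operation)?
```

No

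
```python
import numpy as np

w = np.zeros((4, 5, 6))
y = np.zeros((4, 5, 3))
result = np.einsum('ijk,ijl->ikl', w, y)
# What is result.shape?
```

(4, 6, 3)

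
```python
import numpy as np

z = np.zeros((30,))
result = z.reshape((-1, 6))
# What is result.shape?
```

(5, 6)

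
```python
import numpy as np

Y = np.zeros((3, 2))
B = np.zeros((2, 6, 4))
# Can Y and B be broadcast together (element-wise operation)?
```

No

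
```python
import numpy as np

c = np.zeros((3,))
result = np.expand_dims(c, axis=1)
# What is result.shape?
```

(3, 1)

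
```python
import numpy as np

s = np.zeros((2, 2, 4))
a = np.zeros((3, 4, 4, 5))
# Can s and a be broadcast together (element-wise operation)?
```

No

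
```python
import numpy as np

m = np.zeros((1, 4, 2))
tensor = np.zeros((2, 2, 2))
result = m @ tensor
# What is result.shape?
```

(2, 4, 2)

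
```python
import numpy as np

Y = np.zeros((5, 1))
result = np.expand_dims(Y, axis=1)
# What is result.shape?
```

(5, 1, 1)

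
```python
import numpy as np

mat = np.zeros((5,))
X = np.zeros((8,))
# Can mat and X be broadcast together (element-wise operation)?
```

No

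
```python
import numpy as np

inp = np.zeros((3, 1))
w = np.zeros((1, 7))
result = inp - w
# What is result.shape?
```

(3, 7)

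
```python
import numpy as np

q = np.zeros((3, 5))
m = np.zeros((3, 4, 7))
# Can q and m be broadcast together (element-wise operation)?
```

No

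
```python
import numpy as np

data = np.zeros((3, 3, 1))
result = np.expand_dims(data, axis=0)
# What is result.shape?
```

(1, 3, 3, 1)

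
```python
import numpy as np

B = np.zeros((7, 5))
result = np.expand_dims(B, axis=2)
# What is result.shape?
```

(7, 5, 1)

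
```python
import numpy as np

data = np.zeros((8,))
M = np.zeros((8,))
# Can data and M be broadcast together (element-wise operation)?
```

Yes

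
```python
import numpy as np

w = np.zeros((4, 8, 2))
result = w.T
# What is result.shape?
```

(2, 8, 4)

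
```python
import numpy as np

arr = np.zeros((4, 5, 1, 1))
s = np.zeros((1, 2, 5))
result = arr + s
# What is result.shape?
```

(4, 5, 2, 5)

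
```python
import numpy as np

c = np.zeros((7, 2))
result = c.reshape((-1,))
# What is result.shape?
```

(14,)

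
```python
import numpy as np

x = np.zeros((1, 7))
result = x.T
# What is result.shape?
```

(7, 1)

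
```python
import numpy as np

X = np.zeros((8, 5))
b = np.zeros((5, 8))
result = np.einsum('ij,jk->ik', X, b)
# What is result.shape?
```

(8, 8)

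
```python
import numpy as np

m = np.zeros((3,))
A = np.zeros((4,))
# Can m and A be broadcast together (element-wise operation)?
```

No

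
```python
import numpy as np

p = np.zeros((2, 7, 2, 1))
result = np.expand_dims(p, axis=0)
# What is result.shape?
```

(1, 2, 7, 2, 1)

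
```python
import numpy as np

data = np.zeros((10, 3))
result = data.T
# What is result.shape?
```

(3, 10)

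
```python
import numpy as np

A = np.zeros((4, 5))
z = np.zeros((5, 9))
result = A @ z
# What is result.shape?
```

(4, 9)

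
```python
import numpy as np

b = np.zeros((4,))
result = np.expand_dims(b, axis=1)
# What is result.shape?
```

(4, 1)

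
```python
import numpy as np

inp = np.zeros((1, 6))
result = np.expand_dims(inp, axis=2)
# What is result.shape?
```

(1, 6, 1)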